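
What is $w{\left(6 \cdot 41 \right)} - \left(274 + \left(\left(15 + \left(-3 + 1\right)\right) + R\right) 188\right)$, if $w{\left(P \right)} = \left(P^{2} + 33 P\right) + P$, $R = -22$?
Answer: $70298$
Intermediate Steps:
$w{\left(P \right)} = P^{2} + 34 P$
$w{\left(6 \cdot 41 \right)} - \left(274 + \left(\left(15 + \left(-3 + 1\right)\right) + R\right) 188\right) = 6 \cdot 41 \left(34 + 6 \cdot 41\right) - \left(274 + \left(\left(15 + \left(-3 + 1\right)\right) - 22\right) 188\right) = 246 \left(34 + 246\right) - \left(274 + \left(\left(15 - 2\right) - 22\right) 188\right) = 246 \cdot 280 - \left(274 + \left(13 - 22\right) 188\right) = 68880 - \left(274 - 1692\right) = 68880 - -1418 = 68880 + 1418 = 70298$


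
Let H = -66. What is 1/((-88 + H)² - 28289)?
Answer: -1/4573 ≈ -0.00021867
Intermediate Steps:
1/((-88 + H)² - 28289) = 1/((-88 - 66)² - 28289) = 1/((-154)² - 28289) = 1/(23716 - 28289) = 1/(-4573) = -1/4573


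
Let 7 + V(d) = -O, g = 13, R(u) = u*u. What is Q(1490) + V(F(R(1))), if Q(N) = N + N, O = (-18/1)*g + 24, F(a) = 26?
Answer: 3183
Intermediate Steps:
R(u) = u**2
O = -210 (O = -18/1*13 + 24 = -18*1*13 + 24 = -18*13 + 24 = -234 + 24 = -210)
Q(N) = 2*N
V(d) = 203 (V(d) = -7 - 1*(-210) = -7 + 210 = 203)
Q(1490) + V(F(R(1))) = 2*1490 + 203 = 2980 + 203 = 3183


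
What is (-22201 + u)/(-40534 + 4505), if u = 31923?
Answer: -9722/36029 ≈ -0.26984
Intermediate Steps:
(-22201 + u)/(-40534 + 4505) = (-22201 + 31923)/(-40534 + 4505) = 9722/(-36029) = 9722*(-1/36029) = -9722/36029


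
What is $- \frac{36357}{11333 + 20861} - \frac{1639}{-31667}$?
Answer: $- \frac{1098551153}{1019487398} \approx -1.0776$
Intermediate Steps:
$- \frac{36357}{11333 + 20861} - \frac{1639}{-31667} = - \frac{36357}{32194} - - \frac{1639}{31667} = \left(-36357\right) \frac{1}{32194} + \frac{1639}{31667} = - \frac{36357}{32194} + \frac{1639}{31667} = - \frac{1098551153}{1019487398}$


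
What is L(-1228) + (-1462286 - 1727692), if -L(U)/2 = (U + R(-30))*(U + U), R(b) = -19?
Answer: -9315242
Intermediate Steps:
L(U) = -4*U*(-19 + U) (L(U) = -2*(U - 19)*(U + U) = -2*(-19 + U)*2*U = -4*U*(-19 + U))
L(-1228) + (-1462286 - 1727692) = 4*(-1228)*(19 - 1*(-1228)) + (-1462286 - 1727692) = 4*(-1228)*(19 + 1228) - 3189978 = 4*(-1228)*1247 - 3189978 = -6125264 - 3189978 = -9315242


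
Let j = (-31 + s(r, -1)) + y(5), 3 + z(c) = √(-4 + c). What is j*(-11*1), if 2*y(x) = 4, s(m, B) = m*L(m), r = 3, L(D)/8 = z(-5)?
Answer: 1111 - 792*I ≈ 1111.0 - 792.0*I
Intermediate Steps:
z(c) = -3 + √(-4 + c)
L(D) = -24 + 24*I (L(D) = 8*(-3 + √(-4 - 5)) = 8*(-3 + √(-9)) = 8*(-3 + 3*I) = -24 + 24*I)
s(m, B) = m*(-24 + 24*I)
y(x) = 2 (y(x) = (½)*4 = 2)
j = -101 + 72*I (j = (-31 + 24*3*(-1 + I)) + 2 = (-31 + (-72 + 72*I)) + 2 = (-103 + 72*I) + 2 = -101 + 72*I ≈ -101.0 + 72.0*I)
j*(-11*1) = (-101 + 72*I)*(-11*1) = (-101 + 72*I)*(-11) = 1111 - 792*I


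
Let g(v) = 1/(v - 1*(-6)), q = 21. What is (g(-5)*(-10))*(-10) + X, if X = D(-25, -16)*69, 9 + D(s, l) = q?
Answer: 928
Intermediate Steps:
D(s, l) = 12 (D(s, l) = -9 + 21 = 12)
g(v) = 1/(6 + v) (g(v) = 1/(v + 6) = 1/(6 + v))
X = 828 (X = 12*69 = 828)
(g(-5)*(-10))*(-10) + X = (-10/(6 - 5))*(-10) + 828 = (-10/1)*(-10) + 828 = (1*(-10))*(-10) + 828 = -10*(-10) + 828 = 100 + 828 = 928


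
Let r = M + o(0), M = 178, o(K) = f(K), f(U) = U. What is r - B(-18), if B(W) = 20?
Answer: 158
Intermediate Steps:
o(K) = K
r = 178 (r = 178 + 0 = 178)
r - B(-18) = 178 - 1*20 = 178 - 20 = 158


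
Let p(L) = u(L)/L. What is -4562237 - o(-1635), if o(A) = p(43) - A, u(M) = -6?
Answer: -196246490/43 ≈ -4.5639e+6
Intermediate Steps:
p(L) = -6/L
o(A) = -6/43 - A
-4562237 - o(-1635) = -4562237 - (-6/43 - 1*(-1635)) = -4562237 - (-6/43 + 1635) = -4562237 - 1*70299/43 = -4562237 - 70299/43 = -196246490/43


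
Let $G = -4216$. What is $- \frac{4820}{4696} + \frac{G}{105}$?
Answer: $- \frac{5076109}{123270} \approx -41.179$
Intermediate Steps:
$- \frac{4820}{4696} + \frac{G}{105} = - \frac{4820}{4696} - \frac{4216}{105} = \left(-4820\right) \frac{1}{4696} - \frac{4216}{105} = - \frac{1205}{1174} - \frac{4216}{105} = - \frac{5076109}{123270}$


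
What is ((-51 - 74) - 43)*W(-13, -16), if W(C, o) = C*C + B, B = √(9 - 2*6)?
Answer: -28392 - 168*I*√3 ≈ -28392.0 - 290.98*I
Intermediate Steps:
B = I*√3 (B = √(9 - 12) = √(-3) = I*√3 ≈ 1.732*I)
W(C, o) = C² + I*√3 (W(C, o) = C*C + I*√3 = C² + I*√3)
((-51 - 74) - 43)*W(-13, -16) = ((-51 - 74) - 43)*((-13)² + I*√3) = (-125 - 43)*(169 + I*√3) = -168*(169 + I*√3) = -28392 - 168*I*√3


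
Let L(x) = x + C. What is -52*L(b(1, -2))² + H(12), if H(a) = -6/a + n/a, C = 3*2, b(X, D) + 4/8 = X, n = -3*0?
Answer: -4395/2 ≈ -2197.5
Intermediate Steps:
n = 0
b(X, D) = -½ + X
C = 6
H(a) = -6/a (H(a) = -6/a + 0/a = -6/a + 0 = -6/a)
L(x) = 6 + x (L(x) = x + 6 = 6 + x)
-52*L(b(1, -2))² + H(12) = -52*(6 + (-½ + 1))² - 6/12 = -52*(6 + ½)² - 6*1/12 = -52*(13/2)² - ½ = -52*169/4 - ½ = -2197 - ½ = -4395/2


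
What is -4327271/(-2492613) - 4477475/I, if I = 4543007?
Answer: 8498210051722/11323958307291 ≈ 0.75046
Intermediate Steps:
-4327271/(-2492613) - 4477475/I = -4327271/(-2492613) - 4477475/4543007 = -4327271*(-1/2492613) - 4477475*1/4543007 = 4327271/2492613 - 4477475/4543007 = 8498210051722/11323958307291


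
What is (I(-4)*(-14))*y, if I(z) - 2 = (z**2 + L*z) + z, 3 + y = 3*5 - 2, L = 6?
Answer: 1400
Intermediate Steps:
y = 10 (y = -3 + (3*5 - 2) = -3 + (15 - 2) = -3 + 13 = 10)
I(z) = 2 + z**2 + 7*z (I(z) = 2 + ((z**2 + 6*z) + z) = 2 + (z**2 + 7*z) = 2 + z**2 + 7*z)
(I(-4)*(-14))*y = ((2 + (-4)**2 + 7*(-4))*(-14))*10 = ((2 + 16 - 28)*(-14))*10 = -10*(-14)*10 = 140*10 = 1400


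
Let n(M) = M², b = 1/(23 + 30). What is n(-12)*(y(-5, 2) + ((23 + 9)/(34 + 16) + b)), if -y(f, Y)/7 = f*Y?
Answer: 13481712/1325 ≈ 10175.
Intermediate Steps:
b = 1/53 ≈ 0.018868
y(f, Y) = -7*Y*f (y(f, Y) = -7*f*Y = -7*Y*f)
n(-12)*(y(-5, 2) + ((23 + 9)/(34 + 16) + b)) = (-12)²*(-7*2*(-5) + ((23 + 9)/(34 + 16) + 1/53)) = 144*(70 + (32/50 + 1/53)) = 144*(70 + (32*(1/50) + 1/53)) = 144*(70 + (16/25 + 1/53)) = 144*(70 + 873/1325) = 144*(93623/1325) = 13481712/1325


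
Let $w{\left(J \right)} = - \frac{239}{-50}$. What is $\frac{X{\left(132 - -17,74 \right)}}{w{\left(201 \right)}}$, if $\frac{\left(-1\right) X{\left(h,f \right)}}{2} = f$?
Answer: $- \frac{7400}{239} \approx -30.962$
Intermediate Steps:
$w{\left(J \right)} = \frac{239}{50}$ ($w{\left(J \right)} = \left(-239\right) \left(- \frac{1}{50}\right) = \frac{239}{50}$)
$X{\left(h,f \right)} = - 2 f$
$\frac{X{\left(132 - -17,74 \right)}}{w{\left(201 \right)}} = \frac{\left(-2\right) 74}{\frac{239}{50}} = \left(-148\right) \frac{50}{239} = - \frac{7400}{239}$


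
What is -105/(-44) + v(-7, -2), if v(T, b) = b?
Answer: 17/44 ≈ 0.38636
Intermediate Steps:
-105/(-44) + v(-7, -2) = -105/(-44) - 2 = -1/44*(-105) - 2 = 105/44 - 2 = 17/44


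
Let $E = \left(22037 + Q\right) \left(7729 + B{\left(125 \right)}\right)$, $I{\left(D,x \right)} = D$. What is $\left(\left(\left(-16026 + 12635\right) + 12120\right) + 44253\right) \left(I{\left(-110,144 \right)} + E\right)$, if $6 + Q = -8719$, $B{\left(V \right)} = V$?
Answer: $5539391971916$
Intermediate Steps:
$Q = -8725$ ($Q = -6 - 8719 = -8725$)
$E = 104552448$ ($E = \left(22037 - 8725\right) \left(7729 + 125\right) = 13312 \cdot 7854 = 104552448$)
$\left(\left(\left(-16026 + 12635\right) + 12120\right) + 44253\right) \left(I{\left(-110,144 \right)} + E\right) = \left(\left(\left(-16026 + 12635\right) + 12120\right) + 44253\right) \left(-110 + 104552448\right) = \left(\left(-3391 + 12120\right) + 44253\right) 104552338 = \left(8729 + 44253\right) 104552338 = 52982 \cdot 104552338 = 5539391971916$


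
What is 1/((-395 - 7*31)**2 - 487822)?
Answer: -1/113278 ≈ -8.8278e-6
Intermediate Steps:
1/((-395 - 7*31)**2 - 487822) = 1/((-395 - 217)**2 - 487822) = 1/((-612)**2 - 487822) = 1/(374544 - 487822) = 1/(-113278) = -1/113278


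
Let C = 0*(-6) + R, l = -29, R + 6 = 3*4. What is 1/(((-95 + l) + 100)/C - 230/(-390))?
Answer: -39/133 ≈ -0.29323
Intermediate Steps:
R = 6 (R = -6 + 3*4 = -6 + 12 = 6)
C = 6 (C = 0*(-6) + 6 = 0 + 6 = 6)
1/(((-95 + l) + 100)/C - 230/(-390)) = 1/(((-95 - 29) + 100)/6 - 230/(-390)) = 1/((-124 + 100)*(⅙) - 230*(-1/390)) = 1/(-24*⅙ + 23/39) = 1/(-4 + 23/39) = 1/(-133/39) = -39/133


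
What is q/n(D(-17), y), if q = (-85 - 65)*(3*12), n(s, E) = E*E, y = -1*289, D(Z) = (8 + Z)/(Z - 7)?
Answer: -5400/83521 ≈ -0.064654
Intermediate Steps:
D(Z) = (8 + Z)/(-7 + Z)
y = -289
n(s, E) = E**2
q = -5400 (q = -150*36 = -5400)
q/n(D(-17), y) = -5400/((-289)**2) = -5400/83521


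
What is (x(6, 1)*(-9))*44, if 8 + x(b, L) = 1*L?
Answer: 2772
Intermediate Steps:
x(b, L) = -8 + L (x(b, L) = -8 + 1*L = -8 + L)
(x(6, 1)*(-9))*44 = ((-8 + 1)*(-9))*44 = -7*(-9)*44 = 63*44 = 2772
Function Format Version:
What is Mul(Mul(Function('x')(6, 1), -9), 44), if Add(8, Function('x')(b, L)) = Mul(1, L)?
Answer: 2772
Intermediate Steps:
Function('x')(b, L) = Add(-8, L) (Function('x')(b, L) = Add(-8, Mul(1, L)) = Add(-8, L))
Mul(Mul(Function('x')(6, 1), -9), 44) = Mul(Mul(Add(-8, 1), -9), 44) = Mul(Mul(-7, -9), 44) = Mul(63, 44) = 2772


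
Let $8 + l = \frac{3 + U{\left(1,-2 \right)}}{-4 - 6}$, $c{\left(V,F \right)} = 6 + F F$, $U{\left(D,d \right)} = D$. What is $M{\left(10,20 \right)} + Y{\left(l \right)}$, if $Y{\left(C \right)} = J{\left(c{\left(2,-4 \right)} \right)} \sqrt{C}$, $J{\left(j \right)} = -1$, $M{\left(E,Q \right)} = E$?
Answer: $10 - \frac{i \sqrt{210}}{5} \approx 10.0 - 2.8983 i$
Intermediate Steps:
$c{\left(V,F \right)} = 6 + F^{2}$
$l = - \frac{42}{5}$ ($l = -8 + \frac{3 + 1}{-4 - 6} = -8 + \frac{4}{-10} = -8 + 4 \left(- \frac{1}{10}\right) = -8 - \frac{2}{5} = - \frac{42}{5} \approx -8.4$)
$Y{\left(C \right)} = - \sqrt{C}$
$M{\left(10,20 \right)} + Y{\left(l \right)} = 10 - \sqrt{- \frac{42}{5}} = 10 - \frac{i \sqrt{210}}{5}$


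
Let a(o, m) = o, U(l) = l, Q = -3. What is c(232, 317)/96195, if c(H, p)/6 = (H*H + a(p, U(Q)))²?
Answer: 5862495762/32065 ≈ 1.8283e+5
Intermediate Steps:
c(H, p) = 6*(p + H²)² (c(H, p) = 6*(H*H + p)² = 6*(H² + p)² = 6*(p + H²)²)
c(232, 317)/96195 = (6*(317 + 232²)²)/96195 = (6*(317 + 53824)²)*(1/96195) = (6*54141²)*(1/96195) = (6*2931247881)*(1/96195) = 17587487286*(1/96195) = 5862495762/32065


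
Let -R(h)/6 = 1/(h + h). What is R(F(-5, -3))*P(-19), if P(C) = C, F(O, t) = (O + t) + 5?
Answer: -19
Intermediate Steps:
F(O, t) = 5 + O + t
R(h) = -3/h (R(h) = -6/(h + h) = -6*1/(2*h) = -3/h)
R(F(-5, -3))*P(-19) = -3/(5 - 5 - 3)*(-19) = -3/(-3)*(-19) = -3*(-1/3)*(-19) = 1*(-19) = -19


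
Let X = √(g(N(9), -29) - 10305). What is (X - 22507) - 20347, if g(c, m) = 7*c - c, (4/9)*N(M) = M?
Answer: -42854 + 3*I*√4526/2 ≈ -42854.0 + 100.91*I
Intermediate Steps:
N(M) = 9*M/4
g(c, m) = 6*c
X = 3*I*√4526/2 (X = √(6*((9/4)*9) - 10305) = √(6*(81/4) - 10305) = √(243/2 - 10305) = √(-20367/2) = 3*I*√4526/2 ≈ 100.91*I)
(X - 22507) - 20347 = (3*I*√4526/2 - 22507) - 20347 = (-22507 + 3*I*√4526/2) - 20347 = -42854 + 3*I*√4526/2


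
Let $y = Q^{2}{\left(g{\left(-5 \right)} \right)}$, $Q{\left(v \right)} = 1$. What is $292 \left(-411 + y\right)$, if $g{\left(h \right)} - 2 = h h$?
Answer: $-119720$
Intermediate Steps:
$g{\left(h \right)} = 2 + h^{2}$ ($g{\left(h \right)} = 2 + h h = 2 + h^{2}$)
$y = 1$ ($y = 1^{2} = 1$)
$292 \left(-411 + y\right) = 292 \left(-411 + 1\right) = 292 \left(-410\right) = -119720$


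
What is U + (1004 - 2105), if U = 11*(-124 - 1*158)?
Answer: -4203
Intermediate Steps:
U = -3102 (U = 11*(-124 - 158) = 11*(-282) = -3102)
U + (1004 - 2105) = -3102 + (1004 - 2105) = -3102 - 1101 = -4203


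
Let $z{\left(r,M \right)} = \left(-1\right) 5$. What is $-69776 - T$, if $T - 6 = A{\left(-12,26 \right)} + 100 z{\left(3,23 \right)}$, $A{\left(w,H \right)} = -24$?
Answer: $-69258$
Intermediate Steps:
$z{\left(r,M \right)} = -5$
$T = -518$ ($T = 6 + \left(-24 + 100 \left(-5\right)\right) = 6 - 524 = -518$)
$-69776 - T = -69776 - -518 = -69776 + 518 = -69258$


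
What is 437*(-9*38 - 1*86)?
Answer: -187036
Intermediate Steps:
437*(-9*38 - 1*86) = 437*(-342 - 86) = 437*(-428) = -187036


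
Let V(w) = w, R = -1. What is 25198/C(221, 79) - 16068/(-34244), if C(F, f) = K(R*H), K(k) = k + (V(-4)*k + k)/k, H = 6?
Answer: -215683925/77049 ≈ -2799.3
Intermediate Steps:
K(k) = -3 + k (K(k) = k + (-4*k + k)/k = k + (-3*k)/k = k - 3 = -3 + k)
C(F, f) = -9 (C(F, f) = -3 - 1*6 = -3 - 6 = -9)
25198/C(221, 79) - 16068/(-34244) = 25198/(-9) - 16068/(-34244) = 25198*(-⅑) - 16068*(-1/34244) = -25198/9 + 4017/8561 = -215683925/77049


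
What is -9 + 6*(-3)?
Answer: -27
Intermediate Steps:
-9 + 6*(-3) = -9 - 18 = -27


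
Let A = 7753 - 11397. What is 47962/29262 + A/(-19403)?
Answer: 518618707/283885293 ≈ 1.8269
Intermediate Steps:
A = -3644
47962/29262 + A/(-19403) = 47962/29262 - 3644/(-19403) = 47962*(1/29262) - 3644*(-1/19403) = 23981/14631 + 3644/19403 = 518618707/283885293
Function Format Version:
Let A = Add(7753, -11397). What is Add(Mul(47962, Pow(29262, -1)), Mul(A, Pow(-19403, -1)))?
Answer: Rational(518618707, 283885293) ≈ 1.8269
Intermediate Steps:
A = -3644
Add(Mul(47962, Pow(29262, -1)), Mul(A, Pow(-19403, -1))) = Add(Mul(47962, Pow(29262, -1)), Mul(-3644, Pow(-19403, -1))) = Add(Mul(47962, Rational(1, 29262)), Mul(-3644, Rational(-1, 19403))) = Add(Rational(23981, 14631), Rational(3644, 19403)) = Rational(518618707, 283885293)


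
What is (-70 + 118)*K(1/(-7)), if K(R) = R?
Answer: -48/7 ≈ -6.8571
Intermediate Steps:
(-70 + 118)*K(1/(-7)) = (-70 + 118)/(-7) = 48*(-⅐) = -48/7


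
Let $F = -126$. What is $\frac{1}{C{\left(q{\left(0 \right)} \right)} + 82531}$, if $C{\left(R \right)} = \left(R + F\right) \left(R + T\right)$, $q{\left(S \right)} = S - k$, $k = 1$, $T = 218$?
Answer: $\frac{1}{54972} \approx 1.8191 \cdot 10^{-5}$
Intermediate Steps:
$q{\left(S \right)} = -1 + S$ ($q{\left(S \right)} = S - 1 = -1 + S$)
$C{\left(R \right)} = \left(-126 + R\right) \left(218 + R\right)$ ($C{\left(R \right)} = \left(R - 126\right) \left(R + 218\right) = \left(-126 + R\right) \left(218 + R\right)$)
$\frac{1}{C{\left(q{\left(0 \right)} \right)} + 82531} = \frac{1}{\left(-27468 + \left(-1 + 0\right)^{2} + 92 \left(-1 + 0\right)\right) + 82531} = \frac{1}{\left(-27468 + \left(-1\right)^{2} + 92 \left(-1\right)\right) + 82531} = \frac{1}{\left(-27468 + 1 - 92\right) + 82531} = \frac{1}{-27559 + 82531} = \frac{1}{54972}$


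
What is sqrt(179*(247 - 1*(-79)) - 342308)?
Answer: I*sqrt(283954) ≈ 532.87*I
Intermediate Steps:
sqrt(179*(247 - 1*(-79)) - 342308) = sqrt(179*(247 + 79) - 342308) = sqrt(179*326 - 342308) = sqrt(58354 - 342308) = sqrt(-283954) = I*sqrt(283954)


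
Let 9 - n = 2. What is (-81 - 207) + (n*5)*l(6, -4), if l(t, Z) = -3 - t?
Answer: -603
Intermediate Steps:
n = 7 (n = 9 - 1*2 = 9 - 2 = 7)
(-81 - 207) + (n*5)*l(6, -4) = (-81 - 207) + (7*5)*(-3 - 1*6) = -288 + 35*(-3 - 6) = -288 + 35*(-9) = -288 - 315 = -603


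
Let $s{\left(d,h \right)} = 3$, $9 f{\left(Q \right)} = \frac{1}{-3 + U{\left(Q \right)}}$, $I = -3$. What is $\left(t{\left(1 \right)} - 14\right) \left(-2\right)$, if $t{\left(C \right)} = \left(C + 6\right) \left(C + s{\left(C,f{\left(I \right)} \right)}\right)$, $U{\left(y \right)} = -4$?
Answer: $-28$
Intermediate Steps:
$f{\left(Q \right)} = - \frac{1}{63}$ ($f{\left(Q \right)} = \frac{1}{9 \left(-3 - 4\right)} = \frac{1}{9 \left(-7\right)} = \frac{1}{9} \left(- \frac{1}{7}\right) = - \frac{1}{63}$)
$t{\left(C \right)} = \left(3 + C\right) \left(6 + C\right)$ ($t{\left(C \right)} = \left(C + 6\right) \left(C + 3\right) = \left(6 + C\right) \left(3 + C\right) = \left(3 + C\right) \left(6 + C\right)$)
$\left(t{\left(1 \right)} - 14\right) \left(-2\right) = \left(\left(18 + 1^{2} + 9 \cdot 1\right) - 14\right) \left(-2\right) = \left(\left(18 + 1 + 9\right) - 14\right) \left(-2\right) = \left(28 - 14\right) \left(-2\right) = 14 \left(-2\right) = -28$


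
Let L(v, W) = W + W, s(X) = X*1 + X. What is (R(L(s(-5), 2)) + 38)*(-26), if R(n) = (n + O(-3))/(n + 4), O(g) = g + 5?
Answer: -2015/2 ≈ -1007.5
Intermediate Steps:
s(X) = 2*X (s(X) = X + X = 2*X)
L(v, W) = 2*W
O(g) = 5 + g
R(n) = (2 + n)/(4 + n) (R(n) = (n + (5 - 3))/(n + 4) = (n + 2)/(4 + n) = (2 + n)/(4 + n))
(R(L(s(-5), 2)) + 38)*(-26) = ((2 + 2*2)/(4 + 2*2) + 38)*(-26) = ((2 + 4)/(4 + 4) + 38)*(-26) = (6/8 + 38)*(-26) = ((⅛)*6 + 38)*(-26) = (¾ + 38)*(-26) = (155/4)*(-26) = -2015/2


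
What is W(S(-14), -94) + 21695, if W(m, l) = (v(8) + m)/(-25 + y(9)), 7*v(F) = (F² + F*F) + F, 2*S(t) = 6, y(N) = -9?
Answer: 5163253/238 ≈ 21694.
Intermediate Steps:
S(t) = 3 (S(t) = (½)*6 = 3)
v(F) = F/7 + 2*F²/7 (v(F) = ((F² + F*F) + F)/7 = ((F² + F²) + F)/7 = (2*F² + F)/7 = (F + 2*F²)/7 = F/7 + 2*F²/7)
W(m, l) = -4/7 - m/34 (W(m, l) = ((⅐)*8*(1 + 2*8) + m)/(-25 - 9) = ((⅐)*8*(1 + 16) + m)/(-34) = ((⅐)*8*17 + m)*(-1/34) = (136/7 + m)*(-1/34) = -4/7 - m/34)
W(S(-14), -94) + 21695 = (-4/7 - 1/34*3) + 21695 = (-4/7 - 3/34) + 21695 = -157/238 + 21695 = 5163253/238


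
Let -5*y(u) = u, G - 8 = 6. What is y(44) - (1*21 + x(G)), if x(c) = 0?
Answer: -149/5 ≈ -29.800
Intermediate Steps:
G = 14 (G = 8 + 6 = 14)
y(u) = -u/5
y(44) - (1*21 + x(G)) = -⅕*44 - (1*21 + 0) = -44/5 - (21 + 0) = -44/5 - 1*21 = -44/5 - 21 = -149/5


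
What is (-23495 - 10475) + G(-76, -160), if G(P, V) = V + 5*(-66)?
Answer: -34460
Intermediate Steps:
G(P, V) = -330 + V (G(P, V) = V - 330 = -330 + V)
(-23495 - 10475) + G(-76, -160) = (-23495 - 10475) + (-330 - 160) = -33970 - 490 = -34460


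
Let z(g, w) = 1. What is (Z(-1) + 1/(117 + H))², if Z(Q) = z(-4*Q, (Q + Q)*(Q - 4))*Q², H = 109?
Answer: 51529/51076 ≈ 1.0089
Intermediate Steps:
Z(Q) = Q² (Z(Q) = 1*Q² = Q²)
(Z(-1) + 1/(117 + H))² = ((-1)² + 1/(117 + 109))² = (1 + 1/226)² = (227/226)² = 51529/51076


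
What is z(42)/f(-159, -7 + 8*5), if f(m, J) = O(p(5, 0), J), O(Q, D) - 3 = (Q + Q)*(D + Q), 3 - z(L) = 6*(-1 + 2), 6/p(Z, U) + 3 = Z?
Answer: -1/73 ≈ -0.013699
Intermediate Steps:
p(Z, U) = 6/(-3 + Z)
z(L) = -3 (z(L) = 3 - 6*(-1 + 2) = 3 - 6 = -3)
O(Q, D) = 3 + 2*Q*(D + Q) (O(Q, D) = 3 + (Q + Q)*(D + Q) = 3 + (2*Q)*(D + Q) = 3 + 2*Q*(D + Q))
f(m, J) = 21 + 6*J (f(m, J) = 3 + 2*(6/(-3 + 5))² + 2*J*(6/(-3 + 5)) = 3 + 2*(6/2)² + 2*J*(6/2) = 3 + 2*(6*(½))² + 2*J*(6*(½)) = 3 + 2*3² + 2*J*3 = 3 + 2*9 + 6*J = 3 + 18 + 6*J = 21 + 6*J)
z(42)/f(-159, -7 + 8*5) = -3/(21 + 6*(-7 + 8*5)) = -3/(21 + 6*(-7 + 40)) = -3/(21 + 6*33) = -3/(21 + 198) = -3/219 = -3*1/219 = -1/73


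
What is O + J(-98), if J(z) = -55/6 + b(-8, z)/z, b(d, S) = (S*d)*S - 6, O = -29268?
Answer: -8376973/294 ≈ -28493.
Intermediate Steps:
b(d, S) = -6 + d*S² (b(d, S) = d*S² - 6 = -6 + d*S²)
J(z) = -55/6 + (-6 - 8*z²)/z
O + J(-98) = -29268 + (-55/6 - 8*(-98) - 6/(-98)) = -29268 + (-55/6 + 784 - 6*(-1/98)) = -29268 + (-55/6 + 784 + 3/49) = -29268 + 227819/294 = -8376973/294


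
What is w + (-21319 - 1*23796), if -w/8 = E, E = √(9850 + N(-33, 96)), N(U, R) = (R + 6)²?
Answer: -45115 - 8*√20254 ≈ -46254.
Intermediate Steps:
N(U, R) = (6 + R)²
E = √20254 (E = √(9850 + (6 + 96)²) = √(9850 + 102²) = √(9850 + 10404) = √20254 ≈ 142.32)
w = -8*√20254 ≈ -1138.5
w + (-21319 - 1*23796) = -8*√20254 + (-21319 - 1*23796) = -8*√20254 + (-21319 - 23796) = -8*√20254 - 45115 = -45115 - 8*√20254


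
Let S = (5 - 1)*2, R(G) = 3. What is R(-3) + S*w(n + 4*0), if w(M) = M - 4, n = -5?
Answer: -69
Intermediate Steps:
w(M) = -4 + M
S = 8 (S = 4*2 = 8)
R(-3) + S*w(n + 4*0) = 3 + 8*(-4 + (-5 + 4*0)) = 3 + 8*(-4 + (-5 + 0)) = 3 + 8*(-4 - 5) = 3 + 8*(-9) = 3 - 72 = -69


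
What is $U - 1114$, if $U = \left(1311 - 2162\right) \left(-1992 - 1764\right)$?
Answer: $3195242$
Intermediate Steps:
$U = 3196356$ ($U = \left(-851\right) \left(-3756\right) = 3196356$)
$U - 1114 = 3196356 - 1114 = 3195242$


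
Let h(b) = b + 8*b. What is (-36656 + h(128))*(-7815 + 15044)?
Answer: -256658416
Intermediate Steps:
h(b) = 9*b
(-36656 + h(128))*(-7815 + 15044) = (-36656 + 9*128)*(-7815 + 15044) = (-36656 + 1152)*7229 = -35504*7229 = -256658416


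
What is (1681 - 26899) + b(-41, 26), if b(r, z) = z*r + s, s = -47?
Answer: -26331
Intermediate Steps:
b(r, z) = -47 + r*z (b(r, z) = z*r - 47 = r*z - 47 = -47 + r*z)
(1681 - 26899) + b(-41, 26) = (1681 - 26899) + (-47 - 41*26) = -25218 + (-47 - 1066) = -25218 - 1113 = -26331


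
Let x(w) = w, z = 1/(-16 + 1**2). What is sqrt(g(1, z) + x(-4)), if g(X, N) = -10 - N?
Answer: I*sqrt(3135)/15 ≈ 3.7327*I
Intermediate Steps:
z = -1/15 (z = 1/(-16 + 1) = 1/(-15) = -1/15 ≈ -0.066667)
sqrt(g(1, z) + x(-4)) = sqrt((-10 - 1*(-1/15)) - 4) = sqrt((-10 + 1/15) - 4) = sqrt(-149/15 - 4) = sqrt(-209/15) = I*sqrt(3135)/15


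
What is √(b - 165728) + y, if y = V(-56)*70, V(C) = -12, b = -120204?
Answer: -840 + 2*I*√71483 ≈ -840.0 + 534.73*I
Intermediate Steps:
y = -840 (y = -12*70 = -840)
√(b - 165728) + y = √(-120204 - 165728) - 840 = √(-285932) - 840 = 2*I*√71483 - 840 = -840 + 2*I*√71483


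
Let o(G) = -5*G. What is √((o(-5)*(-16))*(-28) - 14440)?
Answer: 18*I*√10 ≈ 56.921*I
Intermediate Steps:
√((o(-5)*(-16))*(-28) - 14440) = √((-5*(-5)*(-16))*(-28) - 14440) = √((25*(-16))*(-28) - 14440) = √(-400*(-28) - 14440) = √(11200 - 14440) = √(-3240) = 18*I*√10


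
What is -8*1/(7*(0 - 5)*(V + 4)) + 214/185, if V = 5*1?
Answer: 13778/11655 ≈ 1.1822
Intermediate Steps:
V = 5
-8*1/(7*(0 - 5)*(V + 4)) + 214/185 = -8*1/(7*(0 - 5)*(5 + 4)) + 214/185 = -8/(-5*9*7) + 214*(1/185) = -8/((-45*7)) + 214/185 = -8/(-315) + 214/185 = -8*(-1/315) + 214/185 = 8/315 + 214/185 = 13778/11655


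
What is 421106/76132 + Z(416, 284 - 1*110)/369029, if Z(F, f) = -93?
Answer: 11099517557/2006779702 ≈ 5.5310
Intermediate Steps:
421106/76132 + Z(416, 284 - 1*110)/369029 = 421106/76132 - 93/369029 = 421106*(1/76132) - 93*1/369029 = 30079/5438 - 93/369029 = 11099517557/2006779702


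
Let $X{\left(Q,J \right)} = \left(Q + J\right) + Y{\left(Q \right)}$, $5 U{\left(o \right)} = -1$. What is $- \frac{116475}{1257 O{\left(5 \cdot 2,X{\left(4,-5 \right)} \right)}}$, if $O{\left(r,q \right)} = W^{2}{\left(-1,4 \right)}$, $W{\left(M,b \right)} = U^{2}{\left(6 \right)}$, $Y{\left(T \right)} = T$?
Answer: $- \frac{24265625}{419} \approx -57913.0$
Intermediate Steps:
$U{\left(o \right)} = - \frac{1}{5}$ ($U{\left(o \right)} = \frac{1}{5} \left(-1\right) = - \frac{1}{5}$)
$X{\left(Q,J \right)} = J + 2 Q$ ($X{\left(Q,J \right)} = \left(Q + J\right) + Q = \left(J + Q\right) + Q = J + 2 Q$)
$W{\left(M,b \right)} = \frac{1}{25}$ ($W{\left(M,b \right)} = \left(- \frac{1}{5}\right)^{2} = \frac{1}{25}$)
$O{\left(r,q \right)} = \frac{1}{625}$ ($O{\left(r,q \right)} = \left(\frac{1}{25}\right)^{2} = \frac{1}{625}$)
$- \frac{116475}{1257 O{\left(5 \cdot 2,X{\left(4,-5 \right)} \right)}} = - \frac{116475}{1257 \cdot \frac{1}{625}} = - \frac{116475}{\frac{1257}{625}} = \left(-116475\right) \frac{625}{1257} = - \frac{24265625}{419}$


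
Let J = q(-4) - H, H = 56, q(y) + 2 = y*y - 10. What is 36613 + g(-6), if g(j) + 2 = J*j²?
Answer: 34739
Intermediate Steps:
q(y) = -12 + y² (q(y) = -2 + (y*y - 10) = -2 + (y² - 10) = -2 + (-10 + y²) = -12 + y²)
J = -52 (J = (-12 + (-4)²) - 1*56 = (-12 + 16) - 56 = 4 - 56 = -52)
g(j) = -2 - 52*j²
36613 + g(-6) = 36613 + (-2 - 52*(-6)²) = 36613 + (-2 - 52*36) = 36613 + (-2 - 1872) = 36613 - 1874 = 34739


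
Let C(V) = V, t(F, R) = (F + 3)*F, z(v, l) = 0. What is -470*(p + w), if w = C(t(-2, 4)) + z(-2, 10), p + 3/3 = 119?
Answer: -54520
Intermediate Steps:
t(F, R) = F*(3 + F) (t(F, R) = (3 + F)*F = F*(3 + F))
p = 118 (p = -1 + 119 = 118)
w = -2 (w = -2*(3 - 2) + 0 = -2*1 + 0 = -2 + 0 = -2)
-470*(p + w) = -470*(118 - 2) = -470*116 = -54520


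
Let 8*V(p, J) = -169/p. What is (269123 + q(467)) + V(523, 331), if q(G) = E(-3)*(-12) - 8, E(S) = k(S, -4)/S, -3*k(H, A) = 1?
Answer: 3377914237/12552 ≈ 2.6911e+5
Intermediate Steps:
k(H, A) = -1/3 (k(H, A) = -1/3*1 = -1/3)
E(S) = -1/(3*S)
q(G) = -28/3 (q(G) = -1/3/(-3)*(-12) - 8 = -1/3*(-1/3)*(-12) - 8 = (1/9)*(-12) - 8 = -4/3 - 8 = -28/3)
V(p, J) = -169/(8*p) (V(p, J) = (-169/p)/8 = -169/(8*p))
(269123 + q(467)) + V(523, 331) = (269123 - 28/3) - 169/8/523 = 807341/3 - 169/8*1/523 = 807341/3 - 169/4184 = 3377914237/12552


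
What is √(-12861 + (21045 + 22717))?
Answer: √30901 ≈ 175.79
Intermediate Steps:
√(-12861 + (21045 + 22717)) = √(-12861 + 43762) = √30901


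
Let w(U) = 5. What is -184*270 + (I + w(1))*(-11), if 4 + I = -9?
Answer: -49592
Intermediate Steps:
I = -13 (I = -4 - 9 = -13)
-184*270 + (I + w(1))*(-11) = -184*270 + (-13 + 5)*(-11) = -49680 - 8*(-11) = -49680 + 88 = -49592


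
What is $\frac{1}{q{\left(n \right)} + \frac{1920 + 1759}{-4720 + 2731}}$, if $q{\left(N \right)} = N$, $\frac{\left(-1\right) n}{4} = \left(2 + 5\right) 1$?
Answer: $- \frac{153}{4567} \approx -0.033501$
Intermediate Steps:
$n = -28$ ($n = - 4 \left(2 + 5\right) 1 = - 4 \cdot 7 \cdot 1 = \left(-4\right) 7 = -28$)
$\frac{1}{q{\left(n \right)} + \frac{1920 + 1759}{-4720 + 2731}} = \frac{1}{-28 + \frac{1920 + 1759}{-4720 + 2731}} = \frac{1}{-28 + \frac{3679}{-1989}} = \frac{1}{-28 + 3679 \left(- \frac{1}{1989}\right)} = \frac{1}{-28 - \frac{283}{153}} = \frac{1}{- \frac{4567}{153}} = - \frac{153}{4567}$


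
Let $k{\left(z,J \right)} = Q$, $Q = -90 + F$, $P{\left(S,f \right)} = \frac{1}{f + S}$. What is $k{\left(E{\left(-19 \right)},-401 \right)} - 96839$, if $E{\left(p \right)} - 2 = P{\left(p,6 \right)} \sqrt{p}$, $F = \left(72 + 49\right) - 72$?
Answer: $-96880$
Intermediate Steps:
$F = 49$ ($F = 121 - 72 = 49$)
$P{\left(S,f \right)} = \frac{1}{S + f}$
$Q = -41$ ($Q = -90 + 49 = -41$)
$E{\left(p \right)} = 2 + \frac{\sqrt{p}}{6 + p}$ ($E{\left(p \right)} = 2 + \frac{\sqrt{p}}{p + 6} = 2 + \frac{\sqrt{p}}{6 + p}$)
$k{\left(z,J \right)} = -41$
$k{\left(E{\left(-19 \right)},-401 \right)} - 96839 = -41 - 96839 = -96880$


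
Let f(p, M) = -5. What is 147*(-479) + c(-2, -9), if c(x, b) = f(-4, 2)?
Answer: -70418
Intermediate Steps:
c(x, b) = -5
147*(-479) + c(-2, -9) = 147*(-479) - 5 = -70413 - 5 = -70418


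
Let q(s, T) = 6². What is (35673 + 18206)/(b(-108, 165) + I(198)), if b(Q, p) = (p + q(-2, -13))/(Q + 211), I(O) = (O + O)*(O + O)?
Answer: 5549537/16152249 ≈ 0.34358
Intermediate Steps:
q(s, T) = 36
I(O) = 4*O² (I(O) = (2*O)*(2*O) = 4*O²)
b(Q, p) = (36 + p)/(211 + Q) (b(Q, p) = (p + 36)/(Q + 211) = (36 + p)/(211 + Q))
(35673 + 18206)/(b(-108, 165) + I(198)) = (35673 + 18206)/((36 + 165)/(211 - 108) + 4*198²) = 53879/(201/103 + 4*39204) = 53879/((1/103)*201 + 156816) = 53879/(201/103 + 156816) = 53879/(16152249/103) = 53879*(103/16152249) = 5549537/16152249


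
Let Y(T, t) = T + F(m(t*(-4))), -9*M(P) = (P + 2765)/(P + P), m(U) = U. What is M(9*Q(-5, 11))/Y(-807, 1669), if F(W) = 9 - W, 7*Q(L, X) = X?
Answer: -9727/5237298 ≈ -0.0018573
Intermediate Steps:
Q(L, X) = X/7
M(P) = -(2765 + P)/(18*P) (M(P) = -(P + 2765)/(9*(P + P)) = -(2765 + P)/(9*(2*P)) = -(2765 + P)*1/(2*P)/9 = -(2765 + P)/(18*P))
Y(T, t) = 9 + T + 4*t (Y(T, t) = T + (9 - t*(-4)) = T + (9 - (-4)*t) = T + (9 + 4*t) = 9 + T + 4*t)
M(9*Q(-5, 11))/Y(-807, 1669) = ((-2765 - 9*(1/7)*11)/(18*((9*((1/7)*11)))))/(9 - 807 + 4*1669) = ((-2765 - 9*11/7)/(18*((9*(11/7)))))/(9 - 807 + 6676) = ((-2765 - 1*99/7)/(18*(99/7)))/5878 = ((1/18)*(7/99)*(-2765 - 99/7))*(1/5878) = ((1/18)*(7/99)*(-19454/7))*(1/5878) = -9727/891*1/5878 = -9727/5237298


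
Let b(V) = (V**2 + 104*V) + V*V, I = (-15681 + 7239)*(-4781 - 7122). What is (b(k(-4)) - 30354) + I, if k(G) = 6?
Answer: 100455468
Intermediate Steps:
I = 100485126 (I = -8442*(-11903) = 100485126)
b(V) = 2*V**2 + 104*V (b(V) = (V**2 + 104*V) + V**2 = 2*V**2 + 104*V)
(b(k(-4)) - 30354) + I = (2*6*(52 + 6) - 30354) + 100485126 = (2*6*58 - 30354) + 100485126 = (696 - 30354) + 100485126 = -29658 + 100485126 = 100455468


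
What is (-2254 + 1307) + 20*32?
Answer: -307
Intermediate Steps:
(-2254 + 1307) + 20*32 = -947 + 640 = -307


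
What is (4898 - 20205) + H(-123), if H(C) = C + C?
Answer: -15553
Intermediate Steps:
H(C) = 2*C
(4898 - 20205) + H(-123) = (4898 - 20205) + 2*(-123) = -15307 - 246 = -15553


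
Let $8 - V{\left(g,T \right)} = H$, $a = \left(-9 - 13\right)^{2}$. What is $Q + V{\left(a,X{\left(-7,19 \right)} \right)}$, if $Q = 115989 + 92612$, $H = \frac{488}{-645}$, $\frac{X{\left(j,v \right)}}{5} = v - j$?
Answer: $\frac{134553293}{645} \approx 2.0861 \cdot 10^{5}$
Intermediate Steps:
$X{\left(j,v \right)} = - 5 j + 5 v$ ($X{\left(j,v \right)} = 5 \left(v - j\right) = - 5 j + 5 v$)
$a = 484$ ($a = \left(-22\right)^{2} = 484$)
$H = - \frac{488}{645}$ ($H = 488 \left(- \frac{1}{645}\right) = - \frac{488}{645} \approx -0.75659$)
$V{\left(g,T \right)} = \frac{5648}{645}$ ($V{\left(g,T \right)} = 8 - - \frac{488}{645} = 8 + \frac{488}{645} = \frac{5648}{645}$)
$Q = 208601$
$Q + V{\left(a,X{\left(-7,19 \right)} \right)} = 208601 + \frac{5648}{645} = \frac{134553293}{645}$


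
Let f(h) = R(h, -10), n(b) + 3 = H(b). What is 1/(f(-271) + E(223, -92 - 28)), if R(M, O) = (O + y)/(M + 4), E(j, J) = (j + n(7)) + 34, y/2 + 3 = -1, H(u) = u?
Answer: 89/23235 ≈ 0.0038304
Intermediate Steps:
y = -8 (y = -6 + 2*(-1) = -6 - 2 = -8)
n(b) = -3 + b
E(j, J) = 38 + j (E(j, J) = (j + (-3 + 7)) + 34 = (j + 4) + 34 = (4 + j) + 34 = 38 + j)
R(M, O) = (-8 + O)/(4 + M) (R(M, O) = (O - 8)/(M + 4) = (-8 + O)/(4 + M))
f(h) = -18/(4 + h) (f(h) = (-8 - 10)/(4 + h) = -18/(4 + h))
1/(f(-271) + E(223, -92 - 28)) = 1/(-18/(4 - 271) + (38 + 223)) = 1/(-18/(-267) + 261) = 1/(-18*(-1/267) + 261) = 1/(6/89 + 261) = 1/(23235/89) = 89/23235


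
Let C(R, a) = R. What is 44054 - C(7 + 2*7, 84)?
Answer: 44033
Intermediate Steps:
44054 - C(7 + 2*7, 84) = 44054 - (7 + 2*7) = 44054 - (7 + 14) = 44054 - 1*21 = 44054 - 21 = 44033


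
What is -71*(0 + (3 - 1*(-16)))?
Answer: -1349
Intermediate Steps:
-71*(0 + (3 - 1*(-16))) = -71*(0 + (3 + 16)) = -71*(0 + 19) = -71*19 = -1349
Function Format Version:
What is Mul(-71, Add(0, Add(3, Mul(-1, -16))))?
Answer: -1349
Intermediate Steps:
Mul(-71, Add(0, Add(3, Mul(-1, -16)))) = Mul(-71, Add(0, Add(3, 16))) = Mul(-71, Add(0, 19)) = Mul(-71, 19) = -1349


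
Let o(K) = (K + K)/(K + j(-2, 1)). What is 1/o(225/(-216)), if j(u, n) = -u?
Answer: -23/50 ≈ -0.46000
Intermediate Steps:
o(K) = 2*K/(2 + K) (o(K) = (K + K)/(K - 1*(-2)) = (2*K)/(K + 2) = (2*K)/(2 + K) = 2*K/(2 + K))
1/o(225/(-216)) = 1/(2*(225/(-216))/(2 + 225/(-216))) = 1/(2*(225*(-1/216))/(2 + 225*(-1/216))) = 1/(2*(-25/24)/(2 - 25/24)) = 1/(2*(-25/24)/(23/24)) = 1/(2*(-25/24)*(24/23)) = 1/(-50/23) = -23/50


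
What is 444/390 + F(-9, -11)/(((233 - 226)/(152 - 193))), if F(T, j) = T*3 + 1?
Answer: 69808/455 ≈ 153.42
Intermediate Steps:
F(T, j) = 1 + 3*T (F(T, j) = 3*T + 1 = 1 + 3*T)
444/390 + F(-9, -11)/(((233 - 226)/(152 - 193))) = 444/390 + (1 + 3*(-9))/(((233 - 226)/(152 - 193))) = 444*(1/390) + (1 - 27)/((7/(-41))) = 74/65 - 26/(7*(-1/41)) = 74/65 - 26/(-7/41) = 74/65 - 26*(-41/7) = 74/65 + 1066/7 = 69808/455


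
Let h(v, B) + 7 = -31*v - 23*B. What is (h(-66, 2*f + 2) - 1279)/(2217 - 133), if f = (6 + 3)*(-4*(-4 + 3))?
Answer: -471/1042 ≈ -0.45202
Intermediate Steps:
f = 36 (f = 9*(-4*(-1)) = 9*4 = 36)
h(v, B) = -7 - 31*v - 23*B (h(v, B) = -7 + (-31*v - 23*B) = -7 - 31*v - 23*B)
(h(-66, 2*f + 2) - 1279)/(2217 - 133) = ((-7 - 31*(-66) - 23*(2*36 + 2)) - 1279)/(2217 - 133) = ((-7 + 2046 - 23*(72 + 2)) - 1279)/2084 = ((-7 + 2046 - 23*74) - 1279)*(1/2084) = ((-7 + 2046 - 1702) - 1279)*(1/2084) = (337 - 1279)*(1/2084) = -942*1/2084 = -471/1042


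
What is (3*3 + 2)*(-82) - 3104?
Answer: -4006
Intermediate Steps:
(3*3 + 2)*(-82) - 3104 = (9 + 2)*(-82) - 3104 = 11*(-82) - 3104 = -902 - 3104 = -4006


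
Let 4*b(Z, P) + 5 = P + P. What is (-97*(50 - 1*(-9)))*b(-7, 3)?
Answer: -5723/4 ≈ -1430.8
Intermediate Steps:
b(Z, P) = -5/4 + P/2 (b(Z, P) = -5/4 + (P + P)/4 = -5/4 + (2*P)/4 = -5/4 + P/2)
(-97*(50 - 1*(-9)))*b(-7, 3) = (-97*(50 - 1*(-9)))*(-5/4 + (1/2)*3) = (-97*(50 + 9))*(-5/4 + 3/2) = -97*59*(1/4) = -5723*1/4 = -5723/4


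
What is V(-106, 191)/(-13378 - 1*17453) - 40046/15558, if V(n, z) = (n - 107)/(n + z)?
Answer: -17490439226/6795306555 ≈ -2.5739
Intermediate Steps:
V(n, z) = (-107 + n)/(n + z)
V(-106, 191)/(-13378 - 1*17453) - 40046/15558 = ((-107 - 106)/(-106 + 191))/(-13378 - 1*17453) - 40046/15558 = (-213/85)/(-13378 - 17453) - 40046*1/15558 = ((1/85)*(-213))/(-30831) - 20023/7779 = -213/85*(-1/30831) - 20023/7779 = 71/873545 - 20023/7779 = -17490439226/6795306555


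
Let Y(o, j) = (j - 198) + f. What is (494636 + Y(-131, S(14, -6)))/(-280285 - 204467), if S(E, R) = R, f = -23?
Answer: -164803/161584 ≈ -1.0199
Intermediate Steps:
Y(o, j) = -221 + j (Y(o, j) = (j - 198) - 23 = (-198 + j) - 23 = -221 + j)
(494636 + Y(-131, S(14, -6)))/(-280285 - 204467) = (494636 + (-221 - 6))/(-280285 - 204467) = (494636 - 227)/(-484752) = 494409*(-1/484752) = -164803/161584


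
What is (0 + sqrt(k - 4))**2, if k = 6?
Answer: 2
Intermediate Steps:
(0 + sqrt(k - 4))**2 = (0 + sqrt(6 - 4))**2 = (0 + sqrt(2))**2 = (sqrt(2))**2 = 2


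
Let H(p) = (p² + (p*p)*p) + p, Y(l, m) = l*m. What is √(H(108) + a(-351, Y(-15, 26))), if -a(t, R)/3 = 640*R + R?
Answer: 3*√224606 ≈ 1421.8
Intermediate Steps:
H(p) = p + p² + p³ (H(p) = (p² + p²*p) + p = (p² + p³) + p = p + p² + p³)
a(t, R) = -1923*R (a(t, R) = -3*(640*R + R) = -1923*R)
√(H(108) + a(-351, Y(-15, 26))) = √(108*(1 + 108 + 108²) - (-28845)*26) = √(108*(1 + 108 + 11664) - 1923*(-390)) = √(108*11773 + 749970) = √(1271484 + 749970) = √2021454 = 3*√224606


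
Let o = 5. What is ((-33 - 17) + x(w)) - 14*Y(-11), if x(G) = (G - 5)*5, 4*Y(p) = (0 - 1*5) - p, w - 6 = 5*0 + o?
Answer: -41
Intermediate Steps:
w = 11 (w = 6 + (5*0 + 5) = 6 + (0 + 5) = 6 + 5 = 11)
Y(p) = -5/4 - p/4 (Y(p) = ((0 - 1*5) - p)/4 = ((0 - 5) - p)/4 = (-5 - p)/4 = -5/4 - p/4)
x(G) = -25 + 5*G (x(G) = (-5 + G)*5 = -25 + 5*G)
((-33 - 17) + x(w)) - 14*Y(-11) = ((-33 - 17) + (-25 + 5*11)) - 14*(-5/4 - ¼*(-11)) = (-50 + (-25 + 55)) - 14*(-5/4 + 11/4) = (-50 + 30) - 14*3/2 = -20 - 21 = -41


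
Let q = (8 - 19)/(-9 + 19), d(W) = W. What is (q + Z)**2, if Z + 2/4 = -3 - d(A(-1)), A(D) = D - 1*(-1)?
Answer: 529/25 ≈ 21.160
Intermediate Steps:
A(D) = 1 + D (A(D) = D + 1 = 1 + D)
q = -11/10 ≈ -1.1000
Z = -7/2 (Z = -1/2 + (-3 - (1 - 1)) = -1/2 + (-3 - 1*0) = -1/2 + (-3 + 0) = -1/2 - 3 = -7/2 ≈ -3.5000)
(q + Z)**2 = (-11/10 - 7/2)**2 = (-23/5)**2 = 529/25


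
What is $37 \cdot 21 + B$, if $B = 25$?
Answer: $802$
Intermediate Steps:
$37 \cdot 21 + B = 37 \cdot 21 + 25 = 777 + 25 = 802$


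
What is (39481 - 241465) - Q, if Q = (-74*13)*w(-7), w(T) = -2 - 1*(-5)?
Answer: -199098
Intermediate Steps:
w(T) = 3 (w(T) = -2 + 5 = 3)
Q = -2886 (Q = -74*13*3 = -962*3 = -2886)
(39481 - 241465) - Q = (39481 - 241465) - 1*(-2886) = -201984 + 2886 = -199098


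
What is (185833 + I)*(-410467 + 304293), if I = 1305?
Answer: -19869190012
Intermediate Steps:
(185833 + I)*(-410467 + 304293) = (185833 + 1305)*(-410467 + 304293) = 187138*(-106174) = -19869190012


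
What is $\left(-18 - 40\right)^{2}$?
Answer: $3364$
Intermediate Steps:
$\left(-18 - 40\right)^{2} = \left(-58\right)^{2} = 3364$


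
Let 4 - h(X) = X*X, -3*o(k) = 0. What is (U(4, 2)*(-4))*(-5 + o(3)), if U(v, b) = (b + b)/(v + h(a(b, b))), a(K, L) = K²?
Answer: -10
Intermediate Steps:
o(k) = 0 (o(k) = -⅓*0 = 0)
h(X) = 4 - X² (h(X) = 4 - X*X = 4 - X²)
U(v, b) = 2*b/(4 + v - b⁴) (U(v, b) = (b + b)/(v + (4 - (b²)²)) = (2*b)/(v + (4 - b⁴)) = (2*b)/(4 + v - b⁴) = 2*b/(4 + v - b⁴))
(U(4, 2)*(-4))*(-5 + o(3)) = ((2*2/(4 + 4 - 1*2⁴))*(-4))*(-5 + 0) = ((2*2/(4 + 4 - 1*16))*(-4))*(-5) = ((2*2/(4 + 4 - 16))*(-4))*(-5) = ((2*2/(-8))*(-4))*(-5) = ((2*2*(-⅛))*(-4))*(-5) = -½*(-4)*(-5) = 2*(-5) = -10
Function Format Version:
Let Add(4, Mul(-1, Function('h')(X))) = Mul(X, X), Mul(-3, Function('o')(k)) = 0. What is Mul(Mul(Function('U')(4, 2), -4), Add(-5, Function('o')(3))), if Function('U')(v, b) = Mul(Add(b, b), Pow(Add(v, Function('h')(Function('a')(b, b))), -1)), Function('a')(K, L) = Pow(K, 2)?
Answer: -10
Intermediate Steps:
Function('o')(k) = 0 (Function('o')(k) = Mul(Rational(-1, 3), 0) = 0)
Function('h')(X) = Add(4, Mul(-1, Pow(X, 2))) (Function('h')(X) = Add(4, Mul(-1, Mul(X, X))) = Add(4, Mul(-1, Pow(X, 2))))
Function('U')(v, b) = Mul(2, b, Pow(Add(4, v, Mul(-1, Pow(b, 4))), -1)) (Function('U')(v, b) = Mul(Add(b, b), Pow(Add(v, Add(4, Mul(-1, Pow(Pow(b, 2), 2)))), -1)) = Mul(Mul(2, b), Pow(Add(v, Add(4, Mul(-1, Pow(b, 4)))), -1)) = Mul(Mul(2, b), Pow(Add(4, v, Mul(-1, Pow(b, 4))), -1)) = Mul(2, b, Pow(Add(4, v, Mul(-1, Pow(b, 4))), -1)))
Mul(Mul(Function('U')(4, 2), -4), Add(-5, Function('o')(3))) = Mul(Mul(Mul(2, 2, Pow(Add(4, 4, Mul(-1, Pow(2, 4))), -1)), -4), Add(-5, 0)) = Mul(Mul(Mul(2, 2, Pow(Add(4, 4, Mul(-1, 16)), -1)), -4), -5) = Mul(Mul(Mul(2, 2, Pow(Add(4, 4, -16), -1)), -4), -5) = Mul(Mul(Mul(2, 2, Pow(-8, -1)), -4), -5) = Mul(Mul(Mul(2, 2, Rational(-1, 8)), -4), -5) = Mul(Mul(Rational(-1, 2), -4), -5) = Mul(2, -5) = -10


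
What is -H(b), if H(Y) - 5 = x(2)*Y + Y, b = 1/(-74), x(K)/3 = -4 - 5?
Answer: -198/37 ≈ -5.3513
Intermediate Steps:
x(K) = -27 (x(K) = 3*(-4 - 5) = 3*(-9) = -27)
b = -1/74 ≈ -0.013514
H(Y) = 5 - 26*Y (H(Y) = 5 + (-27*Y + Y) = 5 - 26*Y)
-H(b) = -(5 - 26*(-1/74)) = -(5 + 13/37) = -1*198/37 = -198/37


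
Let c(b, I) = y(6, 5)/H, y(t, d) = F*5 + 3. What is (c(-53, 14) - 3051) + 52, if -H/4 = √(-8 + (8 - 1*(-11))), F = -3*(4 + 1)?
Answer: -2999 + 18*√11/11 ≈ -2993.6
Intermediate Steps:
F = -15 (F = -3*5 = -15)
y(t, d) = -72 (y(t, d) = -15*5 + 3 = -75 + 3 = -72)
H = -4*√11 (H = -4*√(-8 + (8 - 1*(-11))) = -4*√(-8 + (8 + 11)) = -4*√(-8 + 19) = -4*√11 ≈ -13.266)
c(b, I) = 18*√11/11 (c(b, I) = -72*(-√11/44) = -(-18)*√11/11 = 18*√11/11)
(c(-53, 14) - 3051) + 52 = (18*√11/11 - 3051) + 52 = (-3051 + 18*√11/11) + 52 = -2999 + 18*√11/11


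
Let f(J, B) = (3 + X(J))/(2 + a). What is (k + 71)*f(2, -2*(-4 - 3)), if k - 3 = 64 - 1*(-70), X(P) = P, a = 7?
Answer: 1040/9 ≈ 115.56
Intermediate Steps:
f(J, B) = 1/3 + J/9 (f(J, B) = (3 + J)/(2 + 7) = (3 + J)/9 = (3 + J)*(1/9) = 1/3 + J/9)
k = 137 (k = 3 + (64 - 1*(-70)) = 3 + (64 + 70) = 3 + 134 = 137)
(k + 71)*f(2, -2*(-4 - 3)) = (137 + 71)*(1/3 + (1/9)*2) = 208*(1/3 + 2/9) = 208*(5/9) = 1040/9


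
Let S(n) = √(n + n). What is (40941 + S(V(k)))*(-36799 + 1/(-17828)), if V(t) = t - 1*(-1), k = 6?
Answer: -26859448391193/17828 - 656052573*√14/17828 ≈ -1.5067e+9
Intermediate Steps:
V(t) = 1 + t (V(t) = t + 1 = 1 + t)
S(n) = √2*√n (S(n) = √(2*n) = √2*√n)
(40941 + S(V(k)))*(-36799 + 1/(-17828)) = (40941 + √2*√(1 + 6))*(-36799 + 1/(-17828)) = (40941 + √2*√7)*(-36799 - 1/17828) = (40941 + √14)*(-656052573/17828) = -26859448391193/17828 - 656052573*√14/17828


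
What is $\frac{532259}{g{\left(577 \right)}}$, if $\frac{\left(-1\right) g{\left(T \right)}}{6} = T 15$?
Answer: $- \frac{532259}{51930} \approx -10.25$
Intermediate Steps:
$g{\left(T \right)} = - 90 T$ ($g{\left(T \right)} = - 6 T 15 = - 6 \cdot 15 T = - 90 T$)
$\frac{532259}{g{\left(577 \right)}} = \frac{532259}{\left(-90\right) 577} = \frac{532259}{-51930} = 532259 \left(- \frac{1}{51930}\right) = - \frac{532259}{51930}$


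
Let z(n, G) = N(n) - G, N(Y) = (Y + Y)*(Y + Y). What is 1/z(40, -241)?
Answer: 1/6641 ≈ 0.00015058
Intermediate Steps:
N(Y) = 4*Y² (N(Y) = (2*Y)*(2*Y) = 4*Y²)
z(n, G) = -G + 4*n² (z(n, G) = 4*n² - G = -G + 4*n²)
1/z(40, -241) = 1/(-1*(-241) + 4*40²) = 1/(241 + 4*1600) = 1/(241 + 6400) = 1/6641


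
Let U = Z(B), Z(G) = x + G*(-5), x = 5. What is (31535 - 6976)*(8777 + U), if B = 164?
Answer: 195538758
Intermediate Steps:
Z(G) = 5 - 5*G (Z(G) = 5 + G*(-5) = 5 - 5*G)
U = -815 (U = 5 - 5*164 = 5 - 820 = -815)
(31535 - 6976)*(8777 + U) = (31535 - 6976)*(8777 - 815) = 24559*7962 = 195538758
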